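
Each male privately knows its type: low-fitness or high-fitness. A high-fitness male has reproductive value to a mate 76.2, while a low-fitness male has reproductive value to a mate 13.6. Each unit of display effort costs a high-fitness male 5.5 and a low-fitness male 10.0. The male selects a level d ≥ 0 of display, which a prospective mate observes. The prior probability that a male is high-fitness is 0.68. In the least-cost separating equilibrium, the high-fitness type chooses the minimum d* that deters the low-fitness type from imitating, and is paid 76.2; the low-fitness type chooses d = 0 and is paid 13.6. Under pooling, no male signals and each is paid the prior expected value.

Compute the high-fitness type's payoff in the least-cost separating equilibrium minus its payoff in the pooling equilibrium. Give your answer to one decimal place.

-14.4

Least-cost separating signal: d* solves 13.6 = 76.2 − 10.0·d*, so d* = (76.2 − 13.6)/10.0 = 6.26.
High-fitness type's separating payoff: 76.2 − 5.5 × d* = 76.2 − 5.5 × (76.2 − 13.6)/10.0 = 76.2 − 344.3/10.0 = 41.77.
Pooling payoff: 0.68 × 76.2 + 0.32 × 13.6 = 56.168.
Difference: 41.77 − 56.168 = -14.398, i.e. -14.4 to one decimal place.
The high-fitness type would prefer the pooling outcome.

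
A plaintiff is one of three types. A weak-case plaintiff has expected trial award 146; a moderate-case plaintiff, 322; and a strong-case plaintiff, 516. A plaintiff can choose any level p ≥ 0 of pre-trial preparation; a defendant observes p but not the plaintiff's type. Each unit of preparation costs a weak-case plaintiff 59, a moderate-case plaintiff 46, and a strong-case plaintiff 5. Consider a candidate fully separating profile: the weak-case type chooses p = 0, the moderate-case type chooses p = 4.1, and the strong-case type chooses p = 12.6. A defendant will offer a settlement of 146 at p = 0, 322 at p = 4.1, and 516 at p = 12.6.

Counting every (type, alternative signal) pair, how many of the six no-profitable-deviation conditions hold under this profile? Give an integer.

Moderate-case (own payoff 322 − 46×4.1 = 133.4): to p=0 gives 146 → profitable ✗; to p=12.6 gives 516 − 46×12.6 = -63.6 → no gain ✓.
Weak-case (own payoff 146): to p=4.1 gives 322 − 59×4.1 = 80.1 → no gain ✓; to p=12.6 gives 516 − 59×12.6 = -227.4 → no gain ✓.
Strong-case (own payoff 516 − 5×12.6 = 453): to p=0 gives 146 → no gain ✓; to p=4.1 gives 322 − 5×4.1 = 301.5 → no gain ✓.
5 of the 6 constraints hold; not an equilibrium.

5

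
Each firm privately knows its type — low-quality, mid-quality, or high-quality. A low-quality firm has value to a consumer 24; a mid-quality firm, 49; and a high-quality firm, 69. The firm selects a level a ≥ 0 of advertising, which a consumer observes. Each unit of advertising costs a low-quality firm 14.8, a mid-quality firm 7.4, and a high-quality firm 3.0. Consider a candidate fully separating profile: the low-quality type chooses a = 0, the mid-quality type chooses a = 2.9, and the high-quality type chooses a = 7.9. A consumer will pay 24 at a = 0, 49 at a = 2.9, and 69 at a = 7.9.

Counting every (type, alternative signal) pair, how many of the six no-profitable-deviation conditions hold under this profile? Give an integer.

6

High-quality (own payoff 69 − 3.0×7.9 = 45.3): to a=0 gives 24 → no gain ✓; to a=2.9 gives 49 − 3.0×2.9 = 40.3 → no gain ✓.
Low-quality (own payoff 24): to a=2.9 gives 49 − 14.8×2.9 = 6.08 → no gain ✓; to a=7.9 gives 69 − 14.8×7.9 = -47.92 → no gain ✓.
Mid-quality (own payoff 49 − 7.4×2.9 = 27.54): to a=0 gives 24 → no gain ✓; to a=7.9 gives 69 − 7.4×7.9 = 10.54 → no gain ✓.
6 of the 6 constraints hold; this profile is a separating equilibrium.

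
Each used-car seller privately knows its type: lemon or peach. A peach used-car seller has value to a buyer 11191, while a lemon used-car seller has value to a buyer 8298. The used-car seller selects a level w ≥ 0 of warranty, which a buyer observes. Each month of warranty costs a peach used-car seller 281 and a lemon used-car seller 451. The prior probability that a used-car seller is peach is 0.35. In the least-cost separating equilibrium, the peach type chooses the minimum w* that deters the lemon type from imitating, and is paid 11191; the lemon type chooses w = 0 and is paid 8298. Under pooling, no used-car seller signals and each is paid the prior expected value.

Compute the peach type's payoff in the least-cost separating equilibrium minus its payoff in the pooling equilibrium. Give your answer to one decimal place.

Least-cost separating signal: w* solves 8298 = 11191 − 451·w*, so w* = (11191 − 8298)/451 ≈ 6.4146.
Peach type's separating payoff: 11191 − 281 × w* = 11191 − 281 × (11191 − 8298)/451 = 11191 − 812933/451 ≈ 9388.488.
Pooling payoff: 0.35 × 11191 + 0.65 × 8298 = 9310.55.
Difference: 9388.488 − 9310.55 = 77.938, i.e. 77.9 to one decimal place.
The peach type prefers to separate.

77.9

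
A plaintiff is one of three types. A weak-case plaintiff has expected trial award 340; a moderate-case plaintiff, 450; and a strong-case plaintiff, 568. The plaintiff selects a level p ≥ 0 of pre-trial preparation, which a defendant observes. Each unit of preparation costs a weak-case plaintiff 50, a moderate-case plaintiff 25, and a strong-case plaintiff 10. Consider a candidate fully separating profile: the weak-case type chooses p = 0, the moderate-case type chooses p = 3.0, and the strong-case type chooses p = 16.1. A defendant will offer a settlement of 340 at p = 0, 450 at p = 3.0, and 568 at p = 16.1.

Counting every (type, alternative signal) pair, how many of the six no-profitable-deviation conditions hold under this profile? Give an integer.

5

Strong-case (own payoff 568 − 10×16.1 = 407): to p=0 gives 340 → no gain ✓; to p=3.0 gives 450 − 10×3.0 = 420 → profitable ✗.
Moderate-case (own payoff 450 − 25×3.0 = 375): to p=0 gives 340 → no gain ✓; to p=16.1 gives 568 − 25×16.1 = 165.5 → no gain ✓.
Weak-case (own payoff 340): to p=3.0 gives 450 − 50×3.0 = 300 → no gain ✓; to p=16.1 gives 568 − 50×16.1 = -237 → no gain ✓.
5 of the 6 constraints hold; not an equilibrium.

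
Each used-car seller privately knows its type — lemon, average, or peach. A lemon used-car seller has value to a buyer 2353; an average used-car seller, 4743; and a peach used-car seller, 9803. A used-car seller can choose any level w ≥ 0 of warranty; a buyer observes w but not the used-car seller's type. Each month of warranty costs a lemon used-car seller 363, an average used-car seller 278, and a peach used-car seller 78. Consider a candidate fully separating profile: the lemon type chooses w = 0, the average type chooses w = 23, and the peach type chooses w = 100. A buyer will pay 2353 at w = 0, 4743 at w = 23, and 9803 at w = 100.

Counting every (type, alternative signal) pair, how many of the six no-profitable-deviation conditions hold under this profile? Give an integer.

Average (own payoff 4743 − 278×23 = -1651): to w=0 gives 2353 → profitable ✗; to w=100 gives 9803 − 278×100 = -17997 → no gain ✓.
Peach (own payoff 9803 − 78×100 = 2003): to w=0 gives 2353 → profitable ✗; to w=23 gives 4743 − 78×23 = 2949 → profitable ✗.
Lemon (own payoff 2353): to w=23 gives 4743 − 363×23 = -3606 → no gain ✓; to w=100 gives 9803 − 363×100 = -26497 → no gain ✓.
3 of the 6 constraints hold; not an equilibrium.

3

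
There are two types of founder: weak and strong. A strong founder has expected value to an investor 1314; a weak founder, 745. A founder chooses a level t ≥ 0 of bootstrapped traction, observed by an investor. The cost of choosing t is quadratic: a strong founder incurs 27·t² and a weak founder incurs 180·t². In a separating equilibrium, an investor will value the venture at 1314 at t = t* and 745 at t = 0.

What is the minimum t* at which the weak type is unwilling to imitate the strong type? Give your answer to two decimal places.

The weak type at t = 0 receives 745; imitating at t* yields 1314 − 180·t*².
Indifference: 745 = 1314 − 180·t*², so t*² = (1314 − 745) / 180 ≈ 3.1611.
t* = √3.1611 ≈ 1.78.

1.78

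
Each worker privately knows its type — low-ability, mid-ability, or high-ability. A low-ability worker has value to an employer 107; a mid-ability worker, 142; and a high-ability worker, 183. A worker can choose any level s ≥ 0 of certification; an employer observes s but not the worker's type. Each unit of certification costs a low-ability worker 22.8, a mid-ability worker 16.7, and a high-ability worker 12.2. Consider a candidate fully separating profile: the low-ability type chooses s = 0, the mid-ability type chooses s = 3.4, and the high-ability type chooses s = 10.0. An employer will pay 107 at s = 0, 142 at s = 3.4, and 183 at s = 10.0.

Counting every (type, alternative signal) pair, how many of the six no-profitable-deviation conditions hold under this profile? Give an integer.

3

High-ability (own payoff 183 − 12.2×10.0 = 61): to s=0 gives 107 → profitable ✗; to s=3.4 gives 142 − 12.2×3.4 = 100.52 → profitable ✗.
Low-ability (own payoff 107): to s=3.4 gives 142 − 22.8×3.4 = 64.48 → no gain ✓; to s=10.0 gives 183 − 22.8×10.0 = -45 → no gain ✓.
Mid-ability (own payoff 142 − 16.7×3.4 = 85.22): to s=0 gives 107 → profitable ✗; to s=10.0 gives 183 − 16.7×10.0 = 16 → no gain ✓.
3 of the 6 constraints hold; not an equilibrium.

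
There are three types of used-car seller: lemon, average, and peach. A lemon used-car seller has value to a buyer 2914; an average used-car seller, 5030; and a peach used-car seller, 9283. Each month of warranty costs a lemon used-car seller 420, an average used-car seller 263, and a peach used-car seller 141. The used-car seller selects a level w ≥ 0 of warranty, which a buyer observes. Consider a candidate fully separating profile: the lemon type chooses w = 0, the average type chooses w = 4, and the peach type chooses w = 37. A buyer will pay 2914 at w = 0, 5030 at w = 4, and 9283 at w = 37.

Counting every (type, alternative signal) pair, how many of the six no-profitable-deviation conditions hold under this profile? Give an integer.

4

Peach (own payoff 9283 − 141×37 = 4066): to w=0 gives 2914 → no gain ✓; to w=4 gives 5030 − 141×4 = 4466 → profitable ✗.
Average (own payoff 5030 − 263×4 = 3978): to w=0 gives 2914 → no gain ✓; to w=37 gives 9283 − 263×37 = -448 → no gain ✓.
Lemon (own payoff 2914): to w=4 gives 5030 − 420×4 = 3350 → profitable ✗; to w=37 gives 9283 − 420×37 = -6257 → no gain ✓.
4 of the 6 constraints hold; not an equilibrium.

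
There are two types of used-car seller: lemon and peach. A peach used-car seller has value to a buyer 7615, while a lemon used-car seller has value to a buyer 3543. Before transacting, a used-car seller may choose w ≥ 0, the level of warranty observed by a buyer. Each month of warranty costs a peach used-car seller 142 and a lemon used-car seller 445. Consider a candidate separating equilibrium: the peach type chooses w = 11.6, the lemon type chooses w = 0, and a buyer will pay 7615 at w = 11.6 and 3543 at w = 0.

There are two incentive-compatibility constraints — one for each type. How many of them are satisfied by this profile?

Lemon type: stay at 0 → 3543; mimic → 7615 − 445 × 11.6 = 2453. IC holds (3543 ≥ 2453).
Peach type: signal → 7615 − 142 × 11.6 = 5967.8; deviate to 0 → 3543. IC holds (5967.8 ≥ 3543).
2 of 2 constraints hold, so this is a separating equilibrium.

2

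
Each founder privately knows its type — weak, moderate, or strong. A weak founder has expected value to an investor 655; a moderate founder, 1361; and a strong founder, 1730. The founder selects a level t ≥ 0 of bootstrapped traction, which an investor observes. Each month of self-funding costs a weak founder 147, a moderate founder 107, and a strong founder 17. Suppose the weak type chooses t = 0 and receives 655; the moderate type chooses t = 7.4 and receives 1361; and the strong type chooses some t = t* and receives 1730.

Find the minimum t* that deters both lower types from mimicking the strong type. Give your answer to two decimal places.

10.85

Weak type (on-path payoff 655) won't mimic when 655 ≥ 1730 − 147·t*, i.e. t* ≥ 7.31.
Moderate type (on-path payoff 1361 − 107×7.4 = 569.2) won't mimic when 569.2 ≥ 1730 − 107·t*, i.e. t* ≥ 10.85.
Both must hold, so t* = max(7.31, 10.85) = 10.85. The moderate type's constraint binds.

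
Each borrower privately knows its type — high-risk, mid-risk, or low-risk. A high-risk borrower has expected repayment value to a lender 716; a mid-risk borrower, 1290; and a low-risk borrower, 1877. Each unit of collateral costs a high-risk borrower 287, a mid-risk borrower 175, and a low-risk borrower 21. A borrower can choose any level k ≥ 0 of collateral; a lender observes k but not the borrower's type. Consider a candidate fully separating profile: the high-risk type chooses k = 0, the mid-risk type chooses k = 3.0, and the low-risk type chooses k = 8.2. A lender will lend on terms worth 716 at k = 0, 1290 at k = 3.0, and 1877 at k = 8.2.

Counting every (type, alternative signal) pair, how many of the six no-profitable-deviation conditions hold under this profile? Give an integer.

Mid-risk (own payoff 1290 − 175×3.0 = 765): to k=0 gives 716 → no gain ✓; to k=8.2 gives 1877 − 175×8.2 = 442 → no gain ✓.
High-risk (own payoff 716): to k=3.0 gives 1290 − 287×3.0 = 429 → no gain ✓; to k=8.2 gives 1877 − 287×8.2 = -476.4 → no gain ✓.
Low-risk (own payoff 1877 − 21×8.2 = 1704.8): to k=0 gives 716 → no gain ✓; to k=3.0 gives 1290 − 21×3.0 = 1227 → no gain ✓.
6 of the 6 constraints hold; this profile is a separating equilibrium.

6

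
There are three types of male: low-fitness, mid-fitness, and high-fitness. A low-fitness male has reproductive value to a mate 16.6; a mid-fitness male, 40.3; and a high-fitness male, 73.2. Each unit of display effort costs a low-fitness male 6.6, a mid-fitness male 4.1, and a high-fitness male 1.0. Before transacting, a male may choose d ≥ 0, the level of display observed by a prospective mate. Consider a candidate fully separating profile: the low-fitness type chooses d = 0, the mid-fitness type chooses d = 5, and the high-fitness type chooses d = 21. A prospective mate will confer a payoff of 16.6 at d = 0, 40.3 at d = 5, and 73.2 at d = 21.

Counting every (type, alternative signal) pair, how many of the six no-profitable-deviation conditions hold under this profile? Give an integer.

6

Low-fitness (own payoff 16.6): to d=5 gives 40.3 − 6.6×5 = 7.3 → no gain ✓; to d=21 gives 73.2 − 6.6×21 = -65.4 → no gain ✓.
Mid-fitness (own payoff 40.3 − 4.1×5 = 19.8): to d=0 gives 16.6 → no gain ✓; to d=21 gives 73.2 − 4.1×21 = -12.9 → no gain ✓.
High-fitness (own payoff 73.2 − 1.0×21 = 52.2): to d=0 gives 16.6 → no gain ✓; to d=5 gives 40.3 − 1.0×5 = 35.3 → no gain ✓.
6 of the 6 constraints hold; this profile is a separating equilibrium.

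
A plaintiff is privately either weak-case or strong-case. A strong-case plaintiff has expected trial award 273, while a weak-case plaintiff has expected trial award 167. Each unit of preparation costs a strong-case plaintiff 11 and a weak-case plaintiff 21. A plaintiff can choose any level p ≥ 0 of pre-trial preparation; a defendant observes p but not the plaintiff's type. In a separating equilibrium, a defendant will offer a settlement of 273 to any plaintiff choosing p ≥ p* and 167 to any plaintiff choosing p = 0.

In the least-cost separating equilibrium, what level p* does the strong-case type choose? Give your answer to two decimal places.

A weak-case plaintiff choosing p = 0 receives 167.
Imitating at p* instead would pay 273 at cost 21·p*, netting 273 − 21·p*.
Indifference: 167 = 273 − 21·p*, so p* = (273 − 167) / 21 ≈ 5.05.
This is the weak-case type's binding incentive-compatibility constraint; any p ≥ 5.05 sustains separation on that side.

5.05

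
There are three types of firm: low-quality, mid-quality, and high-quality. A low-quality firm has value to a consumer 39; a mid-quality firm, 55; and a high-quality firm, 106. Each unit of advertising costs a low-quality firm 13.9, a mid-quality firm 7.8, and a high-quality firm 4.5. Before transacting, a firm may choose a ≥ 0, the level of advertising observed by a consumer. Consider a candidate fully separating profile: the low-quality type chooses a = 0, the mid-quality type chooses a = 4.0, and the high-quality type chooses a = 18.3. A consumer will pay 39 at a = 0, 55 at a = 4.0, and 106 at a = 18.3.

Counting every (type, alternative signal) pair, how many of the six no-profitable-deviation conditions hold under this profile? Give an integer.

Low-quality (own payoff 39): to a=4.0 gives 55 − 13.9×4.0 = -0.6 → no gain ✓; to a=18.3 gives 106 − 13.9×18.3 = -148.37 → no gain ✓.
Mid-quality (own payoff 55 − 7.8×4.0 = 23.8): to a=0 gives 39 → profitable ✗; to a=18.3 gives 106 − 7.8×18.3 = -36.74 → no gain ✓.
High-quality (own payoff 106 − 4.5×18.3 = 23.65): to a=0 gives 39 → profitable ✗; to a=4.0 gives 55 − 4.5×4.0 = 37 → profitable ✗.
3 of the 6 constraints hold; not an equilibrium.

3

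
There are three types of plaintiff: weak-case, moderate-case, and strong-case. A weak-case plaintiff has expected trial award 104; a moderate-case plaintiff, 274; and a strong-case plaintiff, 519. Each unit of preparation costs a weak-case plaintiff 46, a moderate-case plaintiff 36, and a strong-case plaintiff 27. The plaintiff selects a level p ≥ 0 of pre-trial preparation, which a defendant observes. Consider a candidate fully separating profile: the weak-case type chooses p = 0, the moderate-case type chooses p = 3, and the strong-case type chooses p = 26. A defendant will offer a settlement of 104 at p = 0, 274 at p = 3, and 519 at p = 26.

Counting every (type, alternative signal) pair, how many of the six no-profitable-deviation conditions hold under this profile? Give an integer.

Weak-case (own payoff 104): to p=3 gives 274 − 46×3 = 136 → profitable ✗; to p=26 gives 519 − 46×26 = -677 → no gain ✓.
Moderate-case (own payoff 274 − 36×3 = 166): to p=0 gives 104 → no gain ✓; to p=26 gives 519 − 36×26 = -417 → no gain ✓.
Strong-case (own payoff 519 − 27×26 = -183): to p=0 gives 104 → profitable ✗; to p=3 gives 274 − 27×3 = 193 → profitable ✗.
3 of the 6 constraints hold; not an equilibrium.

3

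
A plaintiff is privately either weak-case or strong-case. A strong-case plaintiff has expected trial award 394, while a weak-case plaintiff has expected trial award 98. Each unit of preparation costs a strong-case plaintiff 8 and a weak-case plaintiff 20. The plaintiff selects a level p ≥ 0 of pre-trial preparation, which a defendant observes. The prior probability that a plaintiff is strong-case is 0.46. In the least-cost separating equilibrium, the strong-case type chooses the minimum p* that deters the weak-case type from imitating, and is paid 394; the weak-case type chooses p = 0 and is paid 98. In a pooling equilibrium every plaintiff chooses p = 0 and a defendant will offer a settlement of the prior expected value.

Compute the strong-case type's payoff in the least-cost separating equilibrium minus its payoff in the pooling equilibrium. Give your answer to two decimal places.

41.44

Least-cost separating signal: p* solves 98 = 394 − 20·p*, so p* = (394 − 98)/20 = 14.8.
Strong-case type's separating payoff: 394 − 8 × p* = 394 − 8 × (394 − 98)/20 = 394 − 2368/20 = 275.6.
Pooling payoff: 0.46 × 394 + 0.54 × 98 = 234.16.
Difference: 275.6 − 234.16 = 41.44.
The strong-case type prefers to separate.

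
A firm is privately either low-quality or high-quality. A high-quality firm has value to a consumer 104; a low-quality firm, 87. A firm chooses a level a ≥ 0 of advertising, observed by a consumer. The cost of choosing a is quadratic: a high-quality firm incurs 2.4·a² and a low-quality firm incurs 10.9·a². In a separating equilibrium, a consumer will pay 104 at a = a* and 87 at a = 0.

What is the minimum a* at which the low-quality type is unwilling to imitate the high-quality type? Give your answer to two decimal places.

1.25

The low-quality type at a = 0 receives 87; imitating at a* yields 104 − 10.9·a*².
Indifference: 87 = 104 − 10.9·a*², so a*² = (104 − 87) / 10.9 ≈ 1.5596.
a* = √1.5596 ≈ 1.25.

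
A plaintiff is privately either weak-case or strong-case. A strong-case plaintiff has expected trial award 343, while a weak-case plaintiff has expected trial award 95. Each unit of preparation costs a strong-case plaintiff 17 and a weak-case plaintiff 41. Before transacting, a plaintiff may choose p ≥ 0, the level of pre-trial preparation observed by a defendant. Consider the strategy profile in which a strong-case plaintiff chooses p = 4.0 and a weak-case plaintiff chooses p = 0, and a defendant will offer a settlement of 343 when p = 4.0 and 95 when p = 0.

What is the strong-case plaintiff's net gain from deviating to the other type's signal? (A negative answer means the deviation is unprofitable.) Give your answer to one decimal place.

Playing p = 4.0 the strong-case plaintiff receives 343 − 17 × 4.0 = 275.
Deviating to p = 0 yields 95 instead.
Gain from deviating: 95 − 275 = -180.0.
The gain is negative, so the strong-case type's incentive-compatibility constraint is satisfied.

-180.0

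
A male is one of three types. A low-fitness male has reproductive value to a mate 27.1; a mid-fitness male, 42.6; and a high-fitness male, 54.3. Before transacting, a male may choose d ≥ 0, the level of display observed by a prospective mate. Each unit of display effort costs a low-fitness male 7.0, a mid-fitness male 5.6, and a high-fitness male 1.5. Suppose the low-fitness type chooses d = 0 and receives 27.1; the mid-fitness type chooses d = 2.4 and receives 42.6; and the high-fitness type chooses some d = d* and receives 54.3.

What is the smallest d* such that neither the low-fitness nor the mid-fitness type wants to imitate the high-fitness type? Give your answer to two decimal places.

Low-fitness type (on-path payoff 27.1) won't mimic when 27.1 ≥ 54.3 − 7.0·d*, i.e. d* ≥ 3.89.
Mid-fitness type (on-path payoff 42.6 − 5.6×2.4 = 29.16) won't mimic when 29.16 ≥ 54.3 − 5.6·d*, i.e. d* ≥ 4.49.
Both must hold, so d* = max(3.89, 4.49) = 4.49. The mid-fitness type's constraint binds.

4.49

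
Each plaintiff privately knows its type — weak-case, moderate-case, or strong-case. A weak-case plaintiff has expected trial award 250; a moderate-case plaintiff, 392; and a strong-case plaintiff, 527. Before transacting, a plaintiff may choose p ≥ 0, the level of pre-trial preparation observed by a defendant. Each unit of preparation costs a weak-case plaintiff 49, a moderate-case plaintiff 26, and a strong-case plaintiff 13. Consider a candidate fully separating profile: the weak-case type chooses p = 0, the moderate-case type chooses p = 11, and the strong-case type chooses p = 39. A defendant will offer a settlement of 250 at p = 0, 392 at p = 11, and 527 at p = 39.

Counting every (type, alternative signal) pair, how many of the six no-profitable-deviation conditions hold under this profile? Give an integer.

Strong-case (own payoff 527 − 13×39 = 20): to p=0 gives 250 → profitable ✗; to p=11 gives 392 − 13×11 = 249 → profitable ✗.
Moderate-case (own payoff 392 − 26×11 = 106): to p=0 gives 250 → profitable ✗; to p=39 gives 527 − 26×39 = -487 → no gain ✓.
Weak-case (own payoff 250): to p=11 gives 392 − 49×11 = -147 → no gain ✓; to p=39 gives 527 − 49×39 = -1384 → no gain ✓.
3 of the 6 constraints hold; not an equilibrium.

3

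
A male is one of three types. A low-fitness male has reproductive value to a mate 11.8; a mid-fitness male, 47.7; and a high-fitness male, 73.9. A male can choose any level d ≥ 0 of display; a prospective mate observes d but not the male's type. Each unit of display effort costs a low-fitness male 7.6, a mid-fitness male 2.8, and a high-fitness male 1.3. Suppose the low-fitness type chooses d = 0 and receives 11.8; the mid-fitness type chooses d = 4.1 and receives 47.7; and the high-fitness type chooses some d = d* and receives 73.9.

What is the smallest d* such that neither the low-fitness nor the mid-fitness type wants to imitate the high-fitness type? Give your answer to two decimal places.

Mid-fitness type (on-path payoff 47.7 − 2.8×4.1 = 36.22) won't mimic when 36.22 ≥ 73.9 − 2.8·d*, i.e. d* ≥ 13.46.
Low-fitness type (on-path payoff 11.8) won't mimic when 11.8 ≥ 73.9 − 7.6·d*, i.e. d* ≥ 8.17.
Both must hold, so d* = max(8.17, 13.46) = 13.46. The mid-fitness type's constraint binds.

13.46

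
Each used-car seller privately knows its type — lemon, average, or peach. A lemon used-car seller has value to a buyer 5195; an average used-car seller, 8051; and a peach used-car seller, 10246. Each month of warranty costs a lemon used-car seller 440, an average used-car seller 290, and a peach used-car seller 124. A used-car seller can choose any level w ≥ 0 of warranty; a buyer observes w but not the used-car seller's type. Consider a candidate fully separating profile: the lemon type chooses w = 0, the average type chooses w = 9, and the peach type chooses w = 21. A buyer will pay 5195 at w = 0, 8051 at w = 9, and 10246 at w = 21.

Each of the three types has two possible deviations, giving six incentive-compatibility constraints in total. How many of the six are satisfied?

6

Average (own payoff 8051 − 290×9 = 5441): to w=0 gives 5195 → no gain ✓; to w=21 gives 10246 − 290×21 = 4156 → no gain ✓.
Peach (own payoff 10246 − 124×21 = 7642): to w=0 gives 5195 → no gain ✓; to w=9 gives 8051 − 124×9 = 6935 → no gain ✓.
Lemon (own payoff 5195): to w=9 gives 8051 − 440×9 = 4091 → no gain ✓; to w=21 gives 10246 − 440×21 = 1006 → no gain ✓.
6 of the 6 constraints hold; this profile is a separating equilibrium.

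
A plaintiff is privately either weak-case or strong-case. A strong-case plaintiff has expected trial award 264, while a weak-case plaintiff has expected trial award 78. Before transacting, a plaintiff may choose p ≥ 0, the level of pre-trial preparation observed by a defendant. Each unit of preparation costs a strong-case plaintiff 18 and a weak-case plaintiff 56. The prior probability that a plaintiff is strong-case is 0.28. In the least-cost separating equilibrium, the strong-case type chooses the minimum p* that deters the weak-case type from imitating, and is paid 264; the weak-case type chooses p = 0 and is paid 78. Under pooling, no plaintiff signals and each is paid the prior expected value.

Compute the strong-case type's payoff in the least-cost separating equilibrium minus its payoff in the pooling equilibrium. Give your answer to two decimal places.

74.13

Least-cost separating signal: p* solves 78 = 264 − 56·p*, so p* = (264 − 78)/56 ≈ 3.3214.
Strong-case type's separating payoff: 264 − 18 × p* = 264 − 18 × (264 − 78)/56 = 264 − 3348/56 ≈ 204.2143.
Pooling payoff: 0.28 × 264 + 0.72 × 78 = 130.08.
Difference: 204.2143 − 130.08 = 74.1343, i.e. 74.13 to two decimal places.
The strong-case type prefers to separate.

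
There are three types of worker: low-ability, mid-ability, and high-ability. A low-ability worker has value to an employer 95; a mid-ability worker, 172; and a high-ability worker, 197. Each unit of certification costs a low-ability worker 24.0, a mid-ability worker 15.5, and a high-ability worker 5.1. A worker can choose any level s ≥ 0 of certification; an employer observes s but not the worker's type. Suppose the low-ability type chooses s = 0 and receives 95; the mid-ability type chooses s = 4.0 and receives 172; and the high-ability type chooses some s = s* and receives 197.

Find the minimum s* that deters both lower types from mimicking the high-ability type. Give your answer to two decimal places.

Low-ability type (on-path payoff 95) won't mimic when 95 ≥ 197 − 24.0·s*, i.e. s* ≥ 4.25.
Mid-ability type (on-path payoff 172 − 15.5×4.0 = 110) won't mimic when 110 ≥ 197 − 15.5·s*, i.e. s* ≥ 5.61.
Both must hold, so s* = max(4.25, 5.61) = 5.61. The mid-ability type's constraint binds.

5.61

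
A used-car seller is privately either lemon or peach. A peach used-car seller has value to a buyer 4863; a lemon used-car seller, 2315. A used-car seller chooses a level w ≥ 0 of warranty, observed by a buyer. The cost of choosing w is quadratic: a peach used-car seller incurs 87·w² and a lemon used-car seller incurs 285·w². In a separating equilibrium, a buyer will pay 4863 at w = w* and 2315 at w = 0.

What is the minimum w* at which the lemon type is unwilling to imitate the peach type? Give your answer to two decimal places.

2.99

The lemon type at w = 0 receives 2315; imitating at w* yields 4863 − 285·w*².
Indifference: 2315 = 4863 − 285·w*², so w*² = (4863 − 2315) / 285 ≈ 8.9404.
w* = √8.9404 ≈ 2.99.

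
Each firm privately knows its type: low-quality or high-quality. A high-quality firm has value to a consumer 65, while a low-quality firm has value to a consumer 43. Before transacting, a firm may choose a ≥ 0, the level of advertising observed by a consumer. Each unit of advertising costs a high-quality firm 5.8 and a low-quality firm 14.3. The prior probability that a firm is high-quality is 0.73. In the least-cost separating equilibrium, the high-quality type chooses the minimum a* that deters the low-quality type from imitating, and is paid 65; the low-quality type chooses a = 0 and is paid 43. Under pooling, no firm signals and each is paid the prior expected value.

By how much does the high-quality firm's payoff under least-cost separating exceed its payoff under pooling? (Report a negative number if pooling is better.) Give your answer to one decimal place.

-3.0

Least-cost separating signal: a* solves 43 = 65 − 14.3·a*, so a* = (65 − 43)/14.3 ≈ 1.5385.
High-quality type's separating payoff: 65 − 5.8 × a* = 65 − 5.8 × (65 − 43)/14.3 = 65 − 127.6/14.3 ≈ 56.077.
Pooling payoff: 0.73 × 65 + 0.27 × 43 = 59.06.
Difference: 56.077 − 59.06 = -2.983, i.e. -3.0 to one decimal place.
The high-quality type would prefer the pooling outcome.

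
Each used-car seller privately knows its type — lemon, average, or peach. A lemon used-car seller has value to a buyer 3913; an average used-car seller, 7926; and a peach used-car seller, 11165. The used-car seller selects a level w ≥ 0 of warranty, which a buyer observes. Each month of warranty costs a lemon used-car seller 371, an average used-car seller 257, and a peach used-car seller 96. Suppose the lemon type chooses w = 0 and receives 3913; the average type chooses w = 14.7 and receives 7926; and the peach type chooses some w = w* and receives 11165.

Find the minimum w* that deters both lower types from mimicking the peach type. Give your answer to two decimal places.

Lemon type (on-path payoff 3913) won't mimic when 3913 ≥ 11165 − 371·w*, i.e. w* ≥ 19.55.
Average type (on-path payoff 7926 − 257×14.7 = 4148.1) won't mimic when 4148.1 ≥ 11165 − 257·w*, i.e. w* ≥ 27.30.
Both must hold, so w* = max(19.55, 27.30) = 27.30. The average type's constraint binds.

27.30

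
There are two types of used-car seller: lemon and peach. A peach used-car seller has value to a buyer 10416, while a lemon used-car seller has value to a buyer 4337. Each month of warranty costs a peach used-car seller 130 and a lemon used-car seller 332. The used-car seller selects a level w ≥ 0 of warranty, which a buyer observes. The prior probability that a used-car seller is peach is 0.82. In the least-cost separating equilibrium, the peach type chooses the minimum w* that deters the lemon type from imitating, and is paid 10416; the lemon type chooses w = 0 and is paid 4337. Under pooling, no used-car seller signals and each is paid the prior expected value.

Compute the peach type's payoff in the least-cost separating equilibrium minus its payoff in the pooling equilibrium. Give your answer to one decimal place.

-1286.1

Least-cost separating signal: w* solves 4337 = 10416 − 332·w*, so w* = (10416 − 4337)/332 ≈ 18.3102.
Peach type's separating payoff: 10416 − 130 × w* = 10416 − 130 × (10416 − 4337)/332 = 10416 − 790270/332 ≈ 8035.669.
Pooling payoff: 0.82 × 10416 + 0.18 × 4337 = 9321.78.
Difference: 8035.669 − 9321.78 = -1286.111, i.e. -1286.1 to one decimal place.
The peach type would prefer the pooling outcome.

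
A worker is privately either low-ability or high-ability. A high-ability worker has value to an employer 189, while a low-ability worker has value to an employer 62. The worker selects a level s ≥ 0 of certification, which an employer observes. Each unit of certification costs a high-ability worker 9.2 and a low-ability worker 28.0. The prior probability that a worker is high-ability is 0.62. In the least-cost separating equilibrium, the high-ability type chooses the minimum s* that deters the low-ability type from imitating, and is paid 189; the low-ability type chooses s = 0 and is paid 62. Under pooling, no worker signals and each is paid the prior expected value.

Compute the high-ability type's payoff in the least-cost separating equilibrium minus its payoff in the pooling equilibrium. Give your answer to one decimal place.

Least-cost separating signal: s* solves 62 = 189 − 28.0·s*, so s* = (189 − 62)/28.0 ≈ 4.5357.
High-ability type's separating payoff: 189 − 9.2 × s* = 189 − 9.2 × (189 − 62)/28.0 = 189 − 1168.4/28.0 ≈ 147.271.
Pooling payoff: 0.62 × 189 + 0.38 × 62 = 140.74.
Difference: 147.271 − 140.74 = 6.531, i.e. 6.5 to one decimal place.
The high-ability type prefers to separate.

6.5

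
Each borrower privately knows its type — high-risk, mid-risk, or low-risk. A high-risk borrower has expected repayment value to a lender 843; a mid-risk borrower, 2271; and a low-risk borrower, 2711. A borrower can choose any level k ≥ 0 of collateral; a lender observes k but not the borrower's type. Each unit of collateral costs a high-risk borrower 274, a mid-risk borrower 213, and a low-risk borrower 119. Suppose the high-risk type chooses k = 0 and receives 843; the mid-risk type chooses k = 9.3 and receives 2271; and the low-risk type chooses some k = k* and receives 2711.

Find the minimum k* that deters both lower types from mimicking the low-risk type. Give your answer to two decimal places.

11.37

High-risk type (on-path payoff 843) won't mimic when 843 ≥ 2711 − 274·k*, i.e. k* ≥ 6.82.
Mid-risk type (on-path payoff 2271 − 213×9.3 = 290.1) won't mimic when 290.1 ≥ 2711 − 213·k*, i.e. k* ≥ 11.37.
Both must hold, so k* = max(6.82, 11.37) = 11.37. The mid-risk type's constraint binds.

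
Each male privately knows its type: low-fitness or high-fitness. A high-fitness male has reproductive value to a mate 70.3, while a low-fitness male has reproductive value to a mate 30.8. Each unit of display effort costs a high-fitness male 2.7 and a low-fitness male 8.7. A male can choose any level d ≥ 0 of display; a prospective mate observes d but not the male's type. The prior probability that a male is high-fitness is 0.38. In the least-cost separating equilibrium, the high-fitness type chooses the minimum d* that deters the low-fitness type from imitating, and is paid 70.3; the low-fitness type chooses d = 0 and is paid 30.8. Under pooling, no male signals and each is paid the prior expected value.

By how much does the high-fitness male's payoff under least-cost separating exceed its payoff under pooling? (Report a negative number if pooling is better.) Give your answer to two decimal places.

Least-cost separating signal: d* solves 30.8 = 70.3 − 8.7·d*, so d* = (70.3 − 30.8)/8.7 ≈ 4.5402.
High-fitness type's separating payoff: 70.3 − 2.7 × d* = 70.3 − 2.7 × (70.3 − 30.8)/8.7 = 70.3 − 106.65/8.7 ≈ 58.0414.
Pooling payoff: 0.38 × 70.3 + 0.62 × 30.8 = 45.81.
Difference: 58.0414 − 45.81 = 12.2314, i.e. 12.23 to two decimal places.
The high-fitness type prefers to separate.

12.23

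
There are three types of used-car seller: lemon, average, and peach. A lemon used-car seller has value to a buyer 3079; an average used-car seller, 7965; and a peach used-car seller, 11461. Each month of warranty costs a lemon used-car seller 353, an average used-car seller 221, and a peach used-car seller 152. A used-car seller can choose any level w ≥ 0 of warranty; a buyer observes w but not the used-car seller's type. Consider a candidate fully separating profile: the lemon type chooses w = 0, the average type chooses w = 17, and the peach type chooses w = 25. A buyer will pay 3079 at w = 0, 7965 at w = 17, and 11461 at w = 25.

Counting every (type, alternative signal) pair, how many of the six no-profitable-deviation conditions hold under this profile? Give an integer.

5

Peach (own payoff 11461 − 152×25 = 7661): to w=0 gives 3079 → no gain ✓; to w=17 gives 7965 − 152×17 = 5381 → no gain ✓.
Average (own payoff 7965 − 221×17 = 4208): to w=0 gives 3079 → no gain ✓; to w=25 gives 11461 − 221×25 = 5936 → profitable ✗.
Lemon (own payoff 3079): to w=17 gives 7965 − 353×17 = 1964 → no gain ✓; to w=25 gives 11461 − 353×25 = 2636 → no gain ✓.
5 of the 6 constraints hold; not an equilibrium.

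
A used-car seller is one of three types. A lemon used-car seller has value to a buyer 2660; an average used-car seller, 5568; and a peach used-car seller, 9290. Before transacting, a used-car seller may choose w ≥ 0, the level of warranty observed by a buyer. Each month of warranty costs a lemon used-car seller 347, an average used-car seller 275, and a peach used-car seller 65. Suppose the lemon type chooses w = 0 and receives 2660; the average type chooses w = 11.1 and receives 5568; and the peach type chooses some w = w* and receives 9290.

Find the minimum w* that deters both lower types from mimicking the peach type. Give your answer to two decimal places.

24.63

Average type (on-path payoff 5568 − 275×11.1 = 2515.5) won't mimic when 2515.5 ≥ 9290 − 275·w*, i.e. w* ≥ 24.63.
Lemon type (on-path payoff 2660) won't mimic when 2660 ≥ 9290 − 347·w*, i.e. w* ≥ 19.11.
Both must hold, so w* = max(19.11, 24.63) = 24.63. The average type's constraint binds.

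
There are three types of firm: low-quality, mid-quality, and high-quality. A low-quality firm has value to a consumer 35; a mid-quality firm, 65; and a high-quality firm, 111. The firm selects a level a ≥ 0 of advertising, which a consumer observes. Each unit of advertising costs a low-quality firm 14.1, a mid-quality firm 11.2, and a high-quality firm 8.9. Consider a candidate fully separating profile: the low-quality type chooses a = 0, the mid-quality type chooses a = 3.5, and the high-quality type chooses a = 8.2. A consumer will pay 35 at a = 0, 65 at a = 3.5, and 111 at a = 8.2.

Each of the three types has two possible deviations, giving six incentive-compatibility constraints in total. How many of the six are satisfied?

Low-quality (own payoff 35): to a=3.5 gives 65 − 14.1×3.5 = 15.65 → no gain ✓; to a=8.2 gives 111 − 14.1×8.2 = -4.62 → no gain ✓.
Mid-quality (own payoff 65 − 11.2×3.5 = 25.8): to a=0 gives 35 → profitable ✗; to a=8.2 gives 111 − 11.2×8.2 = 19.16 → no gain ✓.
High-quality (own payoff 111 − 8.9×8.2 = 38.02): to a=0 gives 35 → no gain ✓; to a=3.5 gives 65 − 8.9×3.5 = 33.85 → no gain ✓.
5 of the 6 constraints hold; not an equilibrium.

5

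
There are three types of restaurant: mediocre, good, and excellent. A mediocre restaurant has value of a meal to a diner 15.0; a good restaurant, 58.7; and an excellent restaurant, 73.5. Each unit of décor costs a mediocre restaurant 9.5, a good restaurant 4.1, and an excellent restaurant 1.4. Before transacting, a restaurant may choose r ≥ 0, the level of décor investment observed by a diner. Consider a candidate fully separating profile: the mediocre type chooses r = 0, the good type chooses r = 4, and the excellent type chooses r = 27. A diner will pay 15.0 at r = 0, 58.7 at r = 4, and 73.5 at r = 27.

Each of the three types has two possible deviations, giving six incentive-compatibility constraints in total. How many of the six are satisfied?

Excellent (own payoff 73.5 − 1.4×27 = 35.7): to r=0 gives 15.0 → no gain ✓; to r=4 gives 58.7 − 1.4×4 = 53.1 → profitable ✗.
Mediocre (own payoff 15.0): to r=4 gives 58.7 − 9.5×4 = 20.7 → profitable ✗; to r=27 gives 73.5 − 9.5×27 = -183 → no gain ✓.
Good (own payoff 58.7 − 4.1×4 = 42.3): to r=0 gives 15.0 → no gain ✓; to r=27 gives 73.5 − 4.1×27 = -37.2 → no gain ✓.
4 of the 6 constraints hold; not an equilibrium.

4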